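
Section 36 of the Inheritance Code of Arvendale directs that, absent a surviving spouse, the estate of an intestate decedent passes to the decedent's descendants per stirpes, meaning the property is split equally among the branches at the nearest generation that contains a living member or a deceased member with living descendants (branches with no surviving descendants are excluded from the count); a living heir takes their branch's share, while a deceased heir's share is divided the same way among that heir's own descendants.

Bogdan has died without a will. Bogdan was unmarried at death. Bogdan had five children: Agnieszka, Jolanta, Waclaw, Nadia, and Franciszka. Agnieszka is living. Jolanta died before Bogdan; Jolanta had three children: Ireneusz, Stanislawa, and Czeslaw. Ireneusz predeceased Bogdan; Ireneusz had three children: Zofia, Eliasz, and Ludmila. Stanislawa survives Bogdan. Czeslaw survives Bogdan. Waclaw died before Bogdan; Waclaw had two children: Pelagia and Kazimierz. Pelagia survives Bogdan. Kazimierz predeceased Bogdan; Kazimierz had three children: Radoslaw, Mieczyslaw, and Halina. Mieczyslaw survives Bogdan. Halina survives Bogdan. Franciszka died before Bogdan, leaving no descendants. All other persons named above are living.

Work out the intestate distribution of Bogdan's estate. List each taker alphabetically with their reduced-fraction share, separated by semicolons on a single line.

There is no surviving spouse, so the entire estate passes to Bogdan's descendants per stirpes.
Franciszka left no surviving issue, so that branch lapses and is disregarded.
The estate is divided into 4 equal shares of 1/4 among Agnieszka, Jolanta, Waclaw, Nadia.
Agnieszka is living and takes 1/4.
Jolanta predeceased; the 1/4 allotted to Jolanta's branch passes to Jolanta's issue by representation.
The 1/4 is divided into 3 equal shares of 1/12 among Ireneusz, Stanislawa, Czeslaw.
Ireneusz predeceased; the 1/12 allotted to Ireneusz's branch passes to Ireneusz's issue by representation.
The 1/12 is divided into 3 equal shares of 1/36 among Zofia, Eliasz, Ludmila.
Zofia is living and takes 1/36.
Eliasz is living and takes 1/36.
Ludmila is living and takes 1/36.
Stanislawa is living and takes 1/12.
Czeslaw is living and takes 1/12.
Waclaw predeceased; the 1/4 allotted to Waclaw's branch passes to Waclaw's issue by representation.
The 1/4 is divided into 2 equal shares of 1/8 among Pelagia, Kazimierz.
Pelagia is living and takes 1/8.
Kazimierz predeceased; the 1/8 allotted to Kazimierz's branch passes to Kazimierz's issue by representation.
The 1/8 is divided into 3 equal shares of 1/24 among Radoslaw, Mieczyslaw, Halina.
Radoslaw is living and takes 1/24.
Mieczyslaw is living and takes 1/24.
Halina is living and takes 1/24.
Nadia is living and takes 1/4.

Agnieszka 1/4; Czeslaw 1/12; Eliasz 1/36; Halina 1/24; Ludmila 1/36; Mieczyslaw 1/24; Nadia 1/4; Pelagia 1/8; Radoslaw 1/24; Stanislawa 1/12; Zofia 1/36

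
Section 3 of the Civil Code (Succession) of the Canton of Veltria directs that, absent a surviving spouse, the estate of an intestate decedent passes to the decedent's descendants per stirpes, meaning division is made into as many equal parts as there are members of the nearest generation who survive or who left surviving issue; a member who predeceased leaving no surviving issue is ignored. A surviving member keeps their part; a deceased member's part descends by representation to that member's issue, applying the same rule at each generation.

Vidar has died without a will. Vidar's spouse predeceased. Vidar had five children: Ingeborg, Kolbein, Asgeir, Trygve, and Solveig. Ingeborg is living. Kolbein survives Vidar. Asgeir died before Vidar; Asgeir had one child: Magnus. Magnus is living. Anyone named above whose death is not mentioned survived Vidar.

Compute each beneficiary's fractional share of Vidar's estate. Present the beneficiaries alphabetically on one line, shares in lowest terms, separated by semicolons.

There is no surviving spouse, so the entire estate passes to Vidar's descendants per stirpes.
The estate is divided into 5 equal shares of 1/5 among Ingeborg, Kolbein, Asgeir, Trygve, Solveig.
Ingeborg is living and takes 1/5.
Kolbein is living and takes 1/5.
Asgeir predeceased; the 1/5 allotted to Asgeir's branch passes to Asgeir's issue by representation.
Magnus is the sole taker at this level and receives the full 1/5.
Trygve is living and takes 1/5.
Solveig is living and takes 1/5.

Ingeborg 1/5; Kolbein 1/5; Magnus 1/5; Solveig 1/5; Trygve 1/5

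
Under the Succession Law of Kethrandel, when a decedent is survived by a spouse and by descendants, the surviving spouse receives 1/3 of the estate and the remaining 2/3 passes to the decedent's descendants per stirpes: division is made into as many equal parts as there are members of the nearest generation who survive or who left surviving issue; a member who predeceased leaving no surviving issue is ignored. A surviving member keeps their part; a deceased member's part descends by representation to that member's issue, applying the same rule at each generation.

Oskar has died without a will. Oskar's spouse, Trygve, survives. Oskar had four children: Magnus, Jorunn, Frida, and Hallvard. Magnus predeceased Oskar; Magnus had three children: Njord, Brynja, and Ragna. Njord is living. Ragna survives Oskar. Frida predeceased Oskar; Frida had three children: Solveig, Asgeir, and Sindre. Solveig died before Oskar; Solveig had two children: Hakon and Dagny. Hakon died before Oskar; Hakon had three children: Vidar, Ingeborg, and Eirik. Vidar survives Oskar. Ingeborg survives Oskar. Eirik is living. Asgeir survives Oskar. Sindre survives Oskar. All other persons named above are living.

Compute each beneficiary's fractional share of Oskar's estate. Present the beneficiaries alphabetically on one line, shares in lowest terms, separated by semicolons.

Asgeir 1/18; Brynja 1/18; Dagny 1/36; Eirik 1/108; Hallvard 1/6; Ingeborg 1/108; Jorunn 1/6; Njord 1/18; Ragna 1/18; Sindre 1/18; Trygve 1/3; Vidar 1/108

Trygve, as surviving spouse, takes 1/3.
The remaining 2/3 passes to Oskar's descendants per stirpes.
The 2/3 is divided into 4 equal shares of 1/6 among Magnus, Jorunn, Frida, Hallvard.
Magnus predeceased; the 1/6 allotted to Magnus's branch passes to Magnus's issue by representation.
The 1/6 is divided into 3 equal shares of 1/18 among Njord, Brynja, Ragna.
Njord is living and takes 1/18.
Brynja is living and takes 1/18.
Ragna is living and takes 1/18.
Jorunn is living and takes 1/6.
Frida predeceased; the 1/6 allotted to Frida's branch passes to Frida's issue by representation.
The 1/6 is divided into 3 equal shares of 1/18 among Solveig, Asgeir, Sindre.
Solveig predeceased; the 1/18 allotted to Solveig's branch passes to Solveig's issue by representation.
The 1/18 is divided into 2 equal shares of 1/36 among Hakon, Dagny.
Hakon predeceased; the 1/36 allotted to Hakon's branch passes to Hakon's issue by representation.
The 1/36 is divided into 3 equal shares of 1/108 among Vidar, Ingeborg, Eirik.
Vidar is living and takes 1/108.
Ingeborg is living and takes 1/108.
Eirik is living and takes 1/108.
Dagny is living and takes 1/36.
Asgeir is living and takes 1/18.
Sindre is living and takes 1/18.
Hallvard is living and takes 1/6.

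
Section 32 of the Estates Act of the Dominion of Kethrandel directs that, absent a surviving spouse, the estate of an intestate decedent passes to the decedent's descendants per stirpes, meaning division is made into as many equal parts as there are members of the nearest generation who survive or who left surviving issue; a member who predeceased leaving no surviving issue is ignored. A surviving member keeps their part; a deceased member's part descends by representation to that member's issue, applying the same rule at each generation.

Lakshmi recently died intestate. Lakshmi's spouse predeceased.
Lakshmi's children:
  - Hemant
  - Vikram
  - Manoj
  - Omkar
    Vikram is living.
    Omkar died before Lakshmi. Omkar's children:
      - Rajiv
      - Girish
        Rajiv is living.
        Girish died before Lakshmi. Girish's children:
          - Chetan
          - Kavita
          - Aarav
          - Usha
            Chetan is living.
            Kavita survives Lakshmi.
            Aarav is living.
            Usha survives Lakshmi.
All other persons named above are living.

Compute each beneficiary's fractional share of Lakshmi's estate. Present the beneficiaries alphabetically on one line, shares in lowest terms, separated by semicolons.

There is no surviving spouse, so the entire estate passes to Lakshmi's descendants per stirpes.
The estate is divided into 4 equal shares of 1/4 among Hemant, Vikram, Manoj, Omkar.
Hemant is living and takes 1/4.
Vikram is living and takes 1/4.
Manoj is living and takes 1/4.
Omkar predeceased; the 1/4 allotted to Omkar's branch passes to Omkar's issue by representation.
The 1/4 is divided into 2 equal shares of 1/8 among Rajiv, Girish.
Rajiv is living and takes 1/8.
Girish predeceased; the 1/8 allotted to Girish's branch passes to Girish's issue by representation.
The 1/8 is divided into 4 equal shares of 1/32 among Chetan, Kavita, Aarav, Usha.
Chetan is living and takes 1/32.
Kavita is living and takes 1/32.
Aarav is living and takes 1/32.
Usha is living and takes 1/32.

Aarav 1/32; Chetan 1/32; Hemant 1/4; Kavita 1/32; Manoj 1/4; Rajiv 1/8; Usha 1/32; Vikram 1/4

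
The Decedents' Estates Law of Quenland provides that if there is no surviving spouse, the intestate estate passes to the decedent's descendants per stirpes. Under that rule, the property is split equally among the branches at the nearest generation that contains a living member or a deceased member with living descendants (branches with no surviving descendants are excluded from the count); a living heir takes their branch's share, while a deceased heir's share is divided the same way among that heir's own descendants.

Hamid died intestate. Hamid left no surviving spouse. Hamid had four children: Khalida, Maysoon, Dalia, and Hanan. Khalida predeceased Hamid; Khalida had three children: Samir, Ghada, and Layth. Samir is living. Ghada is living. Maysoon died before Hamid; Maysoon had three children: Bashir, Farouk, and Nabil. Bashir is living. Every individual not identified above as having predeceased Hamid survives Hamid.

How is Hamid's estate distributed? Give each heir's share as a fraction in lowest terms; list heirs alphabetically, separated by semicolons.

There is no surviving spouse, so the entire estate passes to Hamid's descendants per stirpes.
The estate is divided into 4 equal shares of 1/4 among Khalida, Maysoon, Dalia, Hanan.
Khalida predeceased; the 1/4 allotted to Khalida's branch passes to Khalida's issue by representation.
The 1/4 is divided into 3 equal shares of 1/12 among Samir, Ghada, Layth.
Samir is living and takes 1/12.
Ghada is living and takes 1/12.
Layth is living and takes 1/12.
Maysoon predeceased; the 1/4 allotted to Maysoon's branch passes to Maysoon's issue by representation.
The 1/4 is divided into 3 equal shares of 1/12 among Bashir, Farouk, Nabil.
Bashir is living and takes 1/12.
Farouk is living and takes 1/12.
Nabil is living and takes 1/12.
Dalia is living and takes 1/4.
Hanan is living and takes 1/4.

Bashir 1/12; Dalia 1/4; Farouk 1/12; Ghada 1/12; Hanan 1/4; Layth 1/12; Nabil 1/12; Samir 1/12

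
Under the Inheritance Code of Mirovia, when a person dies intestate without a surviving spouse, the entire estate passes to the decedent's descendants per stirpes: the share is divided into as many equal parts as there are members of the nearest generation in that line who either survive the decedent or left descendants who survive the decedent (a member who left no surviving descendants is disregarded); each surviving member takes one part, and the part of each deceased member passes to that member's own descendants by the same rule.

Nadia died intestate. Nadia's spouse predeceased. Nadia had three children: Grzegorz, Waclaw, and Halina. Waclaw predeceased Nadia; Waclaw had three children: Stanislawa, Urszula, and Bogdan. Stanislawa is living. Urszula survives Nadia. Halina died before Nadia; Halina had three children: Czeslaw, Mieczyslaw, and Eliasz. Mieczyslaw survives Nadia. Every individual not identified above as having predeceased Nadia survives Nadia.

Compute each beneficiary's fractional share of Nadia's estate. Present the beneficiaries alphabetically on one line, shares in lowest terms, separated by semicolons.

There is no surviving spouse, so the entire estate passes to Nadia's descendants per stirpes.
The estate is divided into 3 equal shares of 1/3 among Grzegorz, Waclaw, Halina.
Grzegorz is living and takes 1/3.
Waclaw predeceased; the 1/3 allotted to Waclaw's branch passes to Waclaw's issue by representation.
The 1/3 is divided into 3 equal shares of 1/9 among Stanislawa, Urszula, Bogdan.
Stanislawa is living and takes 1/9.
Urszula is living and takes 1/9.
Bogdan is living and takes 1/9.
Halina predeceased; the 1/3 allotted to Halina's branch passes to Halina's issue by representation.
The 1/3 is divided into 3 equal shares of 1/9 among Czeslaw, Mieczyslaw, Eliasz.
Czeslaw is living and takes 1/9.
Mieczyslaw is living and takes 1/9.
Eliasz is living and takes 1/9.

Bogdan 1/9; Czeslaw 1/9; Eliasz 1/9; Grzegorz 1/3; Mieczyslaw 1/9; Stanislawa 1/9; Urszula 1/9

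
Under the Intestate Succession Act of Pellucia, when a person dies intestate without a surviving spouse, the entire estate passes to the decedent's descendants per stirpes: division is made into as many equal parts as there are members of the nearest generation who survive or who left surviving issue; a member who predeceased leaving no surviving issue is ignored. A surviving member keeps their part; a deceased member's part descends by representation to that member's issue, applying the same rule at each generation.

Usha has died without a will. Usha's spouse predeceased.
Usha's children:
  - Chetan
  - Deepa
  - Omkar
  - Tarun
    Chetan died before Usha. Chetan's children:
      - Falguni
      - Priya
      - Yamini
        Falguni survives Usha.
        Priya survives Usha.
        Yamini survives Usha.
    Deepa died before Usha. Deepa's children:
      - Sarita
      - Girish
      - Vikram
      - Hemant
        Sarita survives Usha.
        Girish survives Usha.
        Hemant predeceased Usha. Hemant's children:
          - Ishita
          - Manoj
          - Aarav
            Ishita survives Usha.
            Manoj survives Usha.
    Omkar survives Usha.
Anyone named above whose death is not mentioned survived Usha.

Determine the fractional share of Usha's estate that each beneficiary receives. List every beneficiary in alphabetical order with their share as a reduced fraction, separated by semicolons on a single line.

Aarav 1/48; Falguni 1/12; Girish 1/16; Ishita 1/48; Manoj 1/48; Omkar 1/4; Priya 1/12; Sarita 1/16; Tarun 1/4; Vikram 1/16; Yamini 1/12

There is no surviving spouse, so the entire estate passes to Usha's descendants per stirpes.
The estate is divided into 4 equal shares of 1/4 among Chetan, Deepa, Omkar, Tarun.
Chetan predeceased; the 1/4 allotted to Chetan's branch passes to Chetan's issue by representation.
The 1/4 is divided into 3 equal shares of 1/12 among Falguni, Priya, Yamini.
Falguni is living and takes 1/12.
Priya is living and takes 1/12.
Yamini is living and takes 1/12.
Deepa predeceased; the 1/4 allotted to Deepa's branch passes to Deepa's issue by representation.
The 1/4 is divided into 4 equal shares of 1/16 among Sarita, Girish, Vikram, Hemant.
Sarita is living and takes 1/16.
Girish is living and takes 1/16.
Vikram is living and takes 1/16.
Hemant predeceased; the 1/16 allotted to Hemant's branch passes to Hemant's issue by representation.
The 1/16 is divided into 3 equal shares of 1/48 among Ishita, Manoj, Aarav.
Ishita is living and takes 1/48.
Manoj is living and takes 1/48.
Aarav is living and takes 1/48.
Omkar is living and takes 1/4.
Tarun is living and takes 1/4.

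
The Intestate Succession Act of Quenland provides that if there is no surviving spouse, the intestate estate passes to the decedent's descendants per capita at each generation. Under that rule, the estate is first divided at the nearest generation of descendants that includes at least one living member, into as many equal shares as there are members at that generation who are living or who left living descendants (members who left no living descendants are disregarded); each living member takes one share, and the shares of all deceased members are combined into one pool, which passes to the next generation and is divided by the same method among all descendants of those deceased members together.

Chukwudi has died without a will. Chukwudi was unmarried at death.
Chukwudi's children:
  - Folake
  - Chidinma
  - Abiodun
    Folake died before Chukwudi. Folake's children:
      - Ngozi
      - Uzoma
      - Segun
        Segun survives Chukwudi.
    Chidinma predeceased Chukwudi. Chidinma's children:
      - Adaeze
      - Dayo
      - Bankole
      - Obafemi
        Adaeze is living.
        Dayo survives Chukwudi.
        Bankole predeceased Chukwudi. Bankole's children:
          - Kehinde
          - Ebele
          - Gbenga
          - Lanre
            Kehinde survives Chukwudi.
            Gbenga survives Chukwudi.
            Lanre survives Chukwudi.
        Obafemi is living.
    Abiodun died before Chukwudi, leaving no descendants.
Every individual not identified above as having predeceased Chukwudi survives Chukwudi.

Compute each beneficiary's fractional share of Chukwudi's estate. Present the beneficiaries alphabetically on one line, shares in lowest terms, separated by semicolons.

Adaeze 1/7; Dayo 1/7; Ebele 1/28; Gbenga 1/28; Kehinde 1/28; Lanre 1/28; Ngozi 1/7; Obafemi 1/7; Segun 1/7; Uzoma 1/7

There is no surviving spouse, so the entire estate passes to Chukwudi's descendants per capita at each generation.
No one at generation 1 (Folake, Chidinma) is living; moving to the next generation.
At generation 2 (Ngozi, Uzoma, Segun, Adaeze, Dayo, Bankole, Obafemi) there are 7 shares of (1)/7 = 1/7 each.
Living: Ngozi, Uzoma, Segun, Adaeze, Dayo, and Obafemi — each takes 1/7.
Deceased: Bankole. That 1/7 share is carried to generation 3.
At generation 3 (Kehinde, Ebele, Gbenga, Lanre) there are 4 shares of (1/7)/4 = 1/28 each.
Living: Kehinde, Ebele, Gbenga, and Lanre — each takes 1/28.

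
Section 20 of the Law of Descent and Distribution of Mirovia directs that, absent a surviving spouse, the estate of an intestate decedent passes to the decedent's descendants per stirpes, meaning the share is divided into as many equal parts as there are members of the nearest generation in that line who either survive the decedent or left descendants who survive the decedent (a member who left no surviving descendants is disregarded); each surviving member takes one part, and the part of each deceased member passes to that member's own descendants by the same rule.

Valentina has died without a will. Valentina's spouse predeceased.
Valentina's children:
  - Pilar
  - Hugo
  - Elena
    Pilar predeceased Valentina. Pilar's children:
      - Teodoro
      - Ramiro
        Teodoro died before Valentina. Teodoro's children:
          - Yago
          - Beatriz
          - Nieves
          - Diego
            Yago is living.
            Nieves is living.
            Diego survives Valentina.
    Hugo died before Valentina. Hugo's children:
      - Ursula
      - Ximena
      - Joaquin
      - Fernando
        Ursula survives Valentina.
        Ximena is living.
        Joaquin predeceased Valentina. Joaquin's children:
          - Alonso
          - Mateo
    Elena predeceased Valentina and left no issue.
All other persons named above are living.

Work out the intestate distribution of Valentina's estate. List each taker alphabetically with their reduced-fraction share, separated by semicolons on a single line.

There is no surviving spouse, so the entire estate passes to Valentina's descendants per stirpes.
Elena left no surviving issue, so that branch lapses and is disregarded.
The estate is divided into 2 equal shares of 1/2 among Pilar, Hugo.
Pilar predeceased; the 1/2 allotted to Pilar's branch passes to Pilar's issue by representation.
The 1/2 is divided into 2 equal shares of 1/4 among Teodoro, Ramiro.
Teodoro predeceased; the 1/4 allotted to Teodoro's branch passes to Teodoro's issue by representation.
The 1/4 is divided into 4 equal shares of 1/16 among Yago, Beatriz, Nieves, Diego.
Yago is living and takes 1/16.
Beatriz is living and takes 1/16.
Nieves is living and takes 1/16.
Diego is living and takes 1/16.
Ramiro is living and takes 1/4.
Hugo predeceased; the 1/2 allotted to Hugo's branch passes to Hugo's issue by representation.
The 1/2 is divided into 4 equal shares of 1/8 among Ursula, Ximena, Joaquin, Fernando.
Ursula is living and takes 1/8.
Ximena is living and takes 1/8.
Joaquin predeceased; the 1/8 allotted to Joaquin's branch passes to Joaquin's issue by representation.
The 1/8 is divided into 2 equal shares of 1/16 among Alonso, Mateo.
Alonso is living and takes 1/16.
Mateo is living and takes 1/16.
Fernando is living and takes 1/8.

Alonso 1/16; Beatriz 1/16; Diego 1/16; Fernando 1/8; Mateo 1/16; Nieves 1/16; Ramiro 1/4; Ursula 1/8; Ximena 1/8; Yago 1/16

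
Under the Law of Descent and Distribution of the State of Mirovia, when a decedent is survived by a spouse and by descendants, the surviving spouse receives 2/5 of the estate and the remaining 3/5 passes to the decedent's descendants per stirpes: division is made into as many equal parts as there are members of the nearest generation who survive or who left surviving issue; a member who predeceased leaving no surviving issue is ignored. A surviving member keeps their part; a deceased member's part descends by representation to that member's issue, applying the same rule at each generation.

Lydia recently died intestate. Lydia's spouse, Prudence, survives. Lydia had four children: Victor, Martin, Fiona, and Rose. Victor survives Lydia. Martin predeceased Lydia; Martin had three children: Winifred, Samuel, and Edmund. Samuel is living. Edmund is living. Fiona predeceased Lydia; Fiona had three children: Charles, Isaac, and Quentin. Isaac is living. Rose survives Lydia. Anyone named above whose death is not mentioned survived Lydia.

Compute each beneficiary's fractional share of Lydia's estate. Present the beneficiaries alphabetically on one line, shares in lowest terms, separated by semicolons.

Prudence, as surviving spouse, takes 2/5.
The remaining 3/5 passes to Lydia's descendants per stirpes.
The 3/5 is divided into 4 equal shares of 3/20 among Victor, Martin, Fiona, Rose.
Victor is living and takes 3/20.
Martin predeceased; the 3/20 allotted to Martin's branch passes to Martin's issue by representation.
The 3/20 is divided into 3 equal shares of 1/20 among Winifred, Samuel, Edmund.
Winifred is living and takes 1/20.
Samuel is living and takes 1/20.
Edmund is living and takes 1/20.
Fiona predeceased; the 3/20 allotted to Fiona's branch passes to Fiona's issue by representation.
The 3/20 is divided into 3 equal shares of 1/20 among Charles, Isaac, Quentin.
Charles is living and takes 1/20.
Isaac is living and takes 1/20.
Quentin is living and takes 1/20.
Rose is living and takes 3/20.

Charles 1/20; Edmund 1/20; Isaac 1/20; Prudence 2/5; Quentin 1/20; Rose 3/20; Samuel 1/20; Victor 3/20; Winifred 1/20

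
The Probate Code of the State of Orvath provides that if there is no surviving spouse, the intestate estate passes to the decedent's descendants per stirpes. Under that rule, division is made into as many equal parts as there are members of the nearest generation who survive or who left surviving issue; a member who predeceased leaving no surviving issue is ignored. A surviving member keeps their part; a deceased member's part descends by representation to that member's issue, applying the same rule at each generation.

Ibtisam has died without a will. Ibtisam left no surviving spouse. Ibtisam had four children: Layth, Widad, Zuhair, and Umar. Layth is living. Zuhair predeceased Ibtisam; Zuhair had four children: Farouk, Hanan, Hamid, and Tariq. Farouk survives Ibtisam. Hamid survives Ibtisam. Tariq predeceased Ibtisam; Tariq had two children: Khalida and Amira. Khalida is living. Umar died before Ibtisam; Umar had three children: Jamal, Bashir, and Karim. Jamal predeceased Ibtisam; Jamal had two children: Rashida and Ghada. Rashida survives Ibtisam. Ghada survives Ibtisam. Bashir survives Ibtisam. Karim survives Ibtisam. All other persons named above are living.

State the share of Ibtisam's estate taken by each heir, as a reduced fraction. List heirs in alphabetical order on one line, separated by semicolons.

Amira 1/32; Bashir 1/12; Farouk 1/16; Ghada 1/24; Hamid 1/16; Hanan 1/16; Karim 1/12; Khalida 1/32; Layth 1/4; Rashida 1/24; Widad 1/4

There is no surviving spouse, so the entire estate passes to Ibtisam's descendants per stirpes.
The estate is divided into 4 equal shares of 1/4 among Layth, Widad, Zuhair, Umar.
Layth is living and takes 1/4.
Widad is living and takes 1/4.
Zuhair predeceased; the 1/4 allotted to Zuhair's branch passes to Zuhair's issue by representation.
The 1/4 is divided into 4 equal shares of 1/16 among Farouk, Hanan, Hamid, Tariq.
Farouk is living and takes 1/16.
Hanan is living and takes 1/16.
Hamid is living and takes 1/16.
Tariq predeceased; the 1/16 allotted to Tariq's branch passes to Tariq's issue by representation.
The 1/16 is divided into 2 equal shares of 1/32 among Khalida, Amira.
Khalida is living and takes 1/32.
Amira is living and takes 1/32.
Umar predeceased; the 1/4 allotted to Umar's branch passes to Umar's issue by representation.
The 1/4 is divided into 3 equal shares of 1/12 among Jamal, Bashir, Karim.
Jamal predeceased; the 1/12 allotted to Jamal's branch passes to Jamal's issue by representation.
The 1/12 is divided into 2 equal shares of 1/24 among Rashida, Ghada.
Rashida is living and takes 1/24.
Ghada is living and takes 1/24.
Bashir is living and takes 1/12.
Karim is living and takes 1/12.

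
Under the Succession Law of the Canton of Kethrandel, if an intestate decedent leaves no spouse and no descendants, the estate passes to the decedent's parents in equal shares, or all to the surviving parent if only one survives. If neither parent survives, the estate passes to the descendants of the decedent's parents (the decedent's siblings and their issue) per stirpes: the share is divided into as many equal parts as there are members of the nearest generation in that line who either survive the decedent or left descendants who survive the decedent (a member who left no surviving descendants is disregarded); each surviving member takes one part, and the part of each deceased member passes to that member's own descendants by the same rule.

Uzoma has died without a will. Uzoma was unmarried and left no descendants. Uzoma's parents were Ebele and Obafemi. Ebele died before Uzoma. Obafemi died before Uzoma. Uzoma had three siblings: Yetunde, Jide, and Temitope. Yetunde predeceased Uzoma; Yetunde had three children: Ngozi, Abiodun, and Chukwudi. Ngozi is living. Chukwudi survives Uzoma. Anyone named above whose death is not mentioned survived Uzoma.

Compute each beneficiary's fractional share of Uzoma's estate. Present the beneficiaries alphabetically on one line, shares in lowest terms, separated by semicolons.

Neither parent survives and there are no descendants, so the estate passes to Uzoma's siblings and their issue per stirpes.
The estate is divided into 3 equal shares of 1/3 among Yetunde, Jide, Temitope.
Yetunde predeceased; the 1/3 allotted to Yetunde's branch passes to Yetunde's issue by representation.
The 1/3 is divided into 3 equal shares of 1/9 among Ngozi, Abiodun, Chukwudi.
Ngozi is living and takes 1/9.
Abiodun is living and takes 1/9.
Chukwudi is living and takes 1/9.
Jide is living and takes 1/3.
Temitope is living and takes 1/3.

Abiodun 1/9; Chukwudi 1/9; Jide 1/3; Ngozi 1/9; Temitope 1/3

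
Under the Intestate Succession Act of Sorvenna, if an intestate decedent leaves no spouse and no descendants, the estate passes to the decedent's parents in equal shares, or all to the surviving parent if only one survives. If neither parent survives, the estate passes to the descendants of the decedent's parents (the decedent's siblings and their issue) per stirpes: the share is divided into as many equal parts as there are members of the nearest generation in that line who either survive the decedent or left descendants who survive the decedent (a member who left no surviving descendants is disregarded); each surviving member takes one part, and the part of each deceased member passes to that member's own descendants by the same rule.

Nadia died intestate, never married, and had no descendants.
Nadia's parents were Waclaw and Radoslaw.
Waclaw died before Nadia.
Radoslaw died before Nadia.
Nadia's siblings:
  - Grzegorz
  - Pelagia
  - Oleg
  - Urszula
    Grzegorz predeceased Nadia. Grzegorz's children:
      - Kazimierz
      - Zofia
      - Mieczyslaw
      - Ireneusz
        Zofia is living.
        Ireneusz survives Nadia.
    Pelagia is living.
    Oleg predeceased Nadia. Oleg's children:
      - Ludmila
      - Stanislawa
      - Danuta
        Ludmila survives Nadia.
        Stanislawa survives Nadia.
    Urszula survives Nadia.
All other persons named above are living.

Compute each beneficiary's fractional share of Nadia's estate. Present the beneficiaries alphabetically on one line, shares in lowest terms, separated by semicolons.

Danuta 1/12; Ireneusz 1/16; Kazimierz 1/16; Ludmila 1/12; Mieczyslaw 1/16; Pelagia 1/4; Stanislawa 1/12; Urszula 1/4; Zofia 1/16

Neither parent survives and there are no descendants, so the estate passes to Nadia's siblings and their issue per stirpes.
The estate is divided into 4 equal shares of 1/4 among Grzegorz, Pelagia, Oleg, Urszula.
Grzegorz predeceased; the 1/4 allotted to Grzegorz's branch passes to Grzegorz's issue by representation.
The 1/4 is divided into 4 equal shares of 1/16 among Kazimierz, Zofia, Mieczyslaw, Ireneusz.
Kazimierz is living and takes 1/16.
Zofia is living and takes 1/16.
Mieczyslaw is living and takes 1/16.
Ireneusz is living and takes 1/16.
Pelagia is living and takes 1/4.
Oleg predeceased; the 1/4 allotted to Oleg's branch passes to Oleg's issue by representation.
The 1/4 is divided into 3 equal shares of 1/12 among Ludmila, Stanislawa, Danuta.
Ludmila is living and takes 1/12.
Stanislawa is living and takes 1/12.
Danuta is living and takes 1/12.
Urszula is living and takes 1/4.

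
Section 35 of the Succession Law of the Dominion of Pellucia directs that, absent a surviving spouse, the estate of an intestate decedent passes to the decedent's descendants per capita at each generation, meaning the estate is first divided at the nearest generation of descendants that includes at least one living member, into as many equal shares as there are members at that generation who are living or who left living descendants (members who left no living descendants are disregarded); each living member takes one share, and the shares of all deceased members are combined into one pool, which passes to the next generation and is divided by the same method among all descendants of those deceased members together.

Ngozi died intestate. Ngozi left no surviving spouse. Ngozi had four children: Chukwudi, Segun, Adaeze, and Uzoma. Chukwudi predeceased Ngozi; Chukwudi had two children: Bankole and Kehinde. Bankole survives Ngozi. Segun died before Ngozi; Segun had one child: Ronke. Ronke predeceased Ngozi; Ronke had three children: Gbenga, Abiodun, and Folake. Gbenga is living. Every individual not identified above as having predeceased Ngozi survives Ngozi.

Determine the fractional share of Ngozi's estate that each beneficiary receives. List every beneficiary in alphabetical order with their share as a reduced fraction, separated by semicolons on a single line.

There is no surviving spouse, so the entire estate passes to Ngozi's descendants per capita at each generation.
At generation 1 (Chukwudi, Segun, Adaeze, Uzoma) there are 4 shares of (1)/4 = 1/4 each.
Living: Adaeze and Uzoma — each takes 1/4.
Deceased: Chukwudi and Segun. Their combined 1/2 is pooled and carried to generation 2.
At generation 2 (Bankole, Kehinde, Ronke) there are 3 shares of (1/2)/3 = 1/6 each.
Living: Bankole and Kehinde — each takes 1/6.
Deceased: Ronke. That 1/6 share is carried to generation 3.
At generation 3 (Gbenga, Abiodun, Folake) there are 3 shares of (1/6)/3 = 1/18 each.
Living: Gbenga, Abiodun, and Folake — each takes 1/18.

Abiodun 1/18; Adaeze 1/4; Bankole 1/6; Folake 1/18; Gbenga 1/18; Kehinde 1/6; Uzoma 1/4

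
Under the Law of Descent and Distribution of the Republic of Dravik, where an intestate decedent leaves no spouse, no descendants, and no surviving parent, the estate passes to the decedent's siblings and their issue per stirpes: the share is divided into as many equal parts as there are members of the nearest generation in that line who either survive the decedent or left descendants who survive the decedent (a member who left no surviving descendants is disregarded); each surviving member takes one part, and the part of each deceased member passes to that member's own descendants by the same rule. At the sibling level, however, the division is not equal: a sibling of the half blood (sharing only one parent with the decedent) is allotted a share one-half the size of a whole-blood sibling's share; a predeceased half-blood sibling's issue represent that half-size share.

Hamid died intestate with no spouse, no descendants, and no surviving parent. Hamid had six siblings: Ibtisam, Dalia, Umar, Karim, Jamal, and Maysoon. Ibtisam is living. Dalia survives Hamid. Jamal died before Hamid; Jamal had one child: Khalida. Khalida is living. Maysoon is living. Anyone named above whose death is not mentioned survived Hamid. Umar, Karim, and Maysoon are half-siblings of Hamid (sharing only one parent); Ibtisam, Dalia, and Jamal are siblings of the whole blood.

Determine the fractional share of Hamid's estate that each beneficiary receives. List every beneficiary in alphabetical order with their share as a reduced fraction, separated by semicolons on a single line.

No spouse, descendants, or parent survives, so the estate passes to Hamid's siblings per stirpes.
Half-blood siblings count for one-half the weight of whole-blood siblings at the initial division.
Dividing 1 in proportion to weights (total weight 9/2): Ibtisam (weight 1) → 2/9; Dalia (weight 1) → 2/9; Umar (weight 1/2) → 1/9; Karim (weight 1/2) → 1/9; Jamal (weight 1) → 2/9; Maysoon (weight 1/2) → 1/9.
Ibtisam is living and takes 2/9.
Dalia is living and takes 2/9.
Umar is living and takes 1/9.
Karim is living and takes 1/9.
Jamal predeceased; the 2/9 allotted to Jamal's branch passes to Jamal's issue by representation.
Khalida is the sole taker at this level and receives the full 2/9.
Maysoon is living and takes 1/9.

Dalia 2/9; Ibtisam 2/9; Karim 1/9; Khalida 2/9; Maysoon 1/9; Umar 1/9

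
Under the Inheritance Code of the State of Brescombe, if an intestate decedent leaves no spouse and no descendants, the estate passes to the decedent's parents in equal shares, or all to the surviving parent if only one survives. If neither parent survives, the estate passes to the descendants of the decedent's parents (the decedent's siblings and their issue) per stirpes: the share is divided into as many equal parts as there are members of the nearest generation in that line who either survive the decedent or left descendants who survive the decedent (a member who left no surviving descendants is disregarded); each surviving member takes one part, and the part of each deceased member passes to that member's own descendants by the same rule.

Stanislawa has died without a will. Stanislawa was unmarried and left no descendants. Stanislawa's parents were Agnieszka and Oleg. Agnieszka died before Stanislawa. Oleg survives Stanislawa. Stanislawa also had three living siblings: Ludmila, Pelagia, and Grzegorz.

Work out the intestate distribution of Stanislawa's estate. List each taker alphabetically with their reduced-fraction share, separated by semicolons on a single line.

Only one parent, Oleg, survives, so Oleg takes the entire estate. The siblings take nothing because a surviving parent has priority.

Oleg 1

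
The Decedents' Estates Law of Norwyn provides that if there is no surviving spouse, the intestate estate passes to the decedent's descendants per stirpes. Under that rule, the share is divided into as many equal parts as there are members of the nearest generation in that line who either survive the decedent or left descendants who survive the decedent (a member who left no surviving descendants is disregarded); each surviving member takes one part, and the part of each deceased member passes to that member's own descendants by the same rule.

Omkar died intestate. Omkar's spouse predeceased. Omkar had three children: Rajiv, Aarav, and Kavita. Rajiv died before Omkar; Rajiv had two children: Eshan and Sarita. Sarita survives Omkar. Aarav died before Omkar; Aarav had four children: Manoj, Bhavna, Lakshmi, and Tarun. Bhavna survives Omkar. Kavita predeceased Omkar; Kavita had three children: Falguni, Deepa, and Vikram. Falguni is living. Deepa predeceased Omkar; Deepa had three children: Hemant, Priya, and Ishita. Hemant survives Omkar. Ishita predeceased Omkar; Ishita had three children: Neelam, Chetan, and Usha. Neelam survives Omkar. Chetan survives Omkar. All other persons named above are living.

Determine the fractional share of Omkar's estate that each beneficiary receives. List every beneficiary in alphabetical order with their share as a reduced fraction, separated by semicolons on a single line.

Bhavna 1/12; Chetan 1/81; Eshan 1/6; Falguni 1/9; Hemant 1/27; Lakshmi 1/12; Manoj 1/12; Neelam 1/81; Priya 1/27; Sarita 1/6; Tarun 1/12; Usha 1/81; Vikram 1/9

There is no surviving spouse, so the entire estate passes to Omkar's descendants per stirpes.
The estate is divided into 3 equal shares of 1/3 among Rajiv, Aarav, Kavita.
Rajiv predeceased; the 1/3 allotted to Rajiv's branch passes to Rajiv's issue by representation.
The 1/3 is divided into 2 equal shares of 1/6 among Eshan, Sarita.
Eshan is living and takes 1/6.
Sarita is living and takes 1/6.
Aarav predeceased; the 1/3 allotted to Aarav's branch passes to Aarav's issue by representation.
The 1/3 is divided into 4 equal shares of 1/12 among Manoj, Bhavna, Lakshmi, Tarun.
Manoj is living and takes 1/12.
Bhavna is living and takes 1/12.
Lakshmi is living and takes 1/12.
Tarun is living and takes 1/12.
Kavita predeceased; the 1/3 allotted to Kavita's branch passes to Kavita's issue by representation.
The 1/3 is divided into 3 equal shares of 1/9 among Falguni, Deepa, Vikram.
Falguni is living and takes 1/9.
Deepa predeceased; the 1/9 allotted to Deepa's branch passes to Deepa's issue by representation.
The 1/9 is divided into 3 equal shares of 1/27 among Hemant, Priya, Ishita.
Hemant is living and takes 1/27.
Priya is living and takes 1/27.
Ishita predeceased; the 1/27 allotted to Ishita's branch passes to Ishita's issue by representation.
The 1/27 is divided into 3 equal shares of 1/81 among Neelam, Chetan, Usha.
Neelam is living and takes 1/81.
Chetan is living and takes 1/81.
Usha is living and takes 1/81.
Vikram is living and takes 1/9.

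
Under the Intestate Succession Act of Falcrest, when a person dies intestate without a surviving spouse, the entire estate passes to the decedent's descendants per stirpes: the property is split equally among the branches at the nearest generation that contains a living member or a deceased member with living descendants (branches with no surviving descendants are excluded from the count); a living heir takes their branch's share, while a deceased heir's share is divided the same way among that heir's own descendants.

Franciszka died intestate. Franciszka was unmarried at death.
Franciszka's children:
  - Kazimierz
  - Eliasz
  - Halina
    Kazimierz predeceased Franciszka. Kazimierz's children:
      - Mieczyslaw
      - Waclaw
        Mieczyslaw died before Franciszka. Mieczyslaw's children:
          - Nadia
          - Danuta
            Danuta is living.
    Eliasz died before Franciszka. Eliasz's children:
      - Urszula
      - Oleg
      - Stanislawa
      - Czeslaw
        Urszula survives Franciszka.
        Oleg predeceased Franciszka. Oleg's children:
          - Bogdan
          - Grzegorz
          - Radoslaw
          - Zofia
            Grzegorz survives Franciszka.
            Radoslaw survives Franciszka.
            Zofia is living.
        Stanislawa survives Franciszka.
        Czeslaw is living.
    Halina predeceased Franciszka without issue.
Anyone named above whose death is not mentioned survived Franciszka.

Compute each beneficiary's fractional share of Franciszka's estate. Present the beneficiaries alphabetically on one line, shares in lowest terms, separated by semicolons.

There is no surviving spouse, so the entire estate passes to Franciszka's descendants per stirpes.
Halina left no surviving issue, so that branch lapses and is disregarded.
The estate is divided into 2 equal shares of 1/2 among Kazimierz, Eliasz.
Kazimierz predeceased; the 1/2 allotted to Kazimierz's branch passes to Kazimierz's issue by representation.
The 1/2 is divided into 2 equal shares of 1/4 among Mieczyslaw, Waclaw.
Mieczyslaw predeceased; the 1/4 allotted to Mieczyslaw's branch passes to Mieczyslaw's issue by representation.
The 1/4 is divided into 2 equal shares of 1/8 among Nadia, Danuta.
Nadia is living and takes 1/8.
Danuta is living and takes 1/8.
Waclaw is living and takes 1/4.
Eliasz predeceased; the 1/2 allotted to Eliasz's branch passes to Eliasz's issue by representation.
The 1/2 is divided into 4 equal shares of 1/8 among Urszula, Oleg, Stanislawa, Czeslaw.
Urszula is living and takes 1/8.
Oleg predeceased; the 1/8 allotted to Oleg's branch passes to Oleg's issue by representation.
The 1/8 is divided into 4 equal shares of 1/32 among Bogdan, Grzegorz, Radoslaw, Zofia.
Bogdan is living and takes 1/32.
Grzegorz is living and takes 1/32.
Radoslaw is living and takes 1/32.
Zofia is living and takes 1/32.
Stanislawa is living and takes 1/8.
Czeslaw is living and takes 1/8.

Bogdan 1/32; Czeslaw 1/8; Danuta 1/8; Grzegorz 1/32; Nadia 1/8; Radoslaw 1/32; Stanislawa 1/8; Urszula 1/8; Waclaw 1/4; Zofia 1/32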